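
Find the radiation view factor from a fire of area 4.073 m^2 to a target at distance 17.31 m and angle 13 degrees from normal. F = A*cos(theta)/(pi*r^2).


cos(13 deg) = 0.97437
pi*r^2 = 941.33
F = 4.073 * 0.97437 / 941.33 = 0.0042159

0.0042159


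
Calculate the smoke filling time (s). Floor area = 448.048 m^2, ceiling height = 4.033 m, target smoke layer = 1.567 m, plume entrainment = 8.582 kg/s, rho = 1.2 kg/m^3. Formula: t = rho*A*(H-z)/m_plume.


H - z = 2.466 m
t = 1.2 * 448.048 * 2.466 / 8.582 = 154.49 s

154.49 s


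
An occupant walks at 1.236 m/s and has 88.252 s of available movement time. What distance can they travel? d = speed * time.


d = 1.236 * 88.252 = 109.08 m

109.08 m


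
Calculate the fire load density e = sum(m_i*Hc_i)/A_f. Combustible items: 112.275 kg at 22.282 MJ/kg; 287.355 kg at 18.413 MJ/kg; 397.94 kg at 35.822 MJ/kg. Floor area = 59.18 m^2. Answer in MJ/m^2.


Total energy = 112.275*22.282 + 287.355*18.413 + 397.94*35.822
= 2501.712 + 5291.068 + 14255.01
= 22047.79 MJ
e = 22047.79 / 59.18 = 372.55 MJ/m^2

372.55 MJ/m^2


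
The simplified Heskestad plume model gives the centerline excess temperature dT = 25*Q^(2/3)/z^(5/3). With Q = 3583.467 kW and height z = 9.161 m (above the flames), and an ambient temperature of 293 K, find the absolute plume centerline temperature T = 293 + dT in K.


Q^(2/3) = 234.17
z^(5/3) = 40.109
dT = 25 * 234.17 / 40.109 = 145.96 K
T = 293 + 145.96 = 438.96 K

438.96 K


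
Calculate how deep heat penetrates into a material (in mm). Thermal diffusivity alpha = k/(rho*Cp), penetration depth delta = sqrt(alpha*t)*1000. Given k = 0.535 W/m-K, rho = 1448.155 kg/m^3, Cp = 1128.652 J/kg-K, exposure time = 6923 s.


alpha = 0.535 / (1448.155 * 1128.652) = 3.2732e-07 m^2/s
alpha * t = 0.0022661
delta = sqrt(0.0022661) * 1000 = 47.603 mm

47.603 mm


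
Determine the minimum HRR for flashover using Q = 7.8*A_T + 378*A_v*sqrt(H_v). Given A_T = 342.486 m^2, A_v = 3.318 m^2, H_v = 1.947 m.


7.8*A_T = 2671.4
sqrt(H_v) = 1.3953
378*A_v*sqrt(H_v) = 1750.1
Q = 2671.4 + 1750.1 = 4421.4 kW

4421.4 kW


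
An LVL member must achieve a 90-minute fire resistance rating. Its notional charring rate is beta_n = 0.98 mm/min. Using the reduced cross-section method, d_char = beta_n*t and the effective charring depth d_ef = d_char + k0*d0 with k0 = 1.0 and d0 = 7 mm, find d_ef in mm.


d_char = 0.98 * 90 = 88.2 mm
d_ef = 88.2 + 1.0*7 = 95.2 mm

95.2 mm


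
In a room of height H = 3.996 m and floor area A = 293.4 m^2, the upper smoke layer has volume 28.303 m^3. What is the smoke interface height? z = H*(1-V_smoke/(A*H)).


V/(A*H) = 0.024141
1 - 0.024141 = 0.97586
z = 3.996 * 0.97586 = 3.8995 m

3.8995 m


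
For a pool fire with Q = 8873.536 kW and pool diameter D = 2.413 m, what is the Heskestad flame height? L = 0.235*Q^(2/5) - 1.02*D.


Q^(2/5) = 37.952
0.235 * Q^(2/5) = 8.9188
1.02 * D = 2.4613
L = 6.4575 m

6.4575 m


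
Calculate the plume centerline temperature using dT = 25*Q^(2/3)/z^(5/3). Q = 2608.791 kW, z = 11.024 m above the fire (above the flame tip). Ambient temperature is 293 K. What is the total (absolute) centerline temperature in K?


Q^(2/3) = 189.51
z^(5/3) = 54.605
dT = 25 * 189.51 / 54.605 = 86.763 K
T = 293 + 86.763 = 379.76 K

379.76 K


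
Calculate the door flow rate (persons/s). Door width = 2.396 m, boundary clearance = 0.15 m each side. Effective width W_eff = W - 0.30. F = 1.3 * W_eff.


W_eff = 2.396 - 0.30 = 2.096 m
F = 1.3 * 2.096 = 2.7248 persons/s

2.7248 persons/s


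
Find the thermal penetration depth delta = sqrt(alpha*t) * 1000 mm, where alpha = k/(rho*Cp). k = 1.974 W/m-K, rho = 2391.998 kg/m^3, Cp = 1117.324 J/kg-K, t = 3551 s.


alpha = 1.974 / (2391.998 * 1117.324) = 7.3860e-07 m^2/s
alpha * t = 0.0026228
delta = sqrt(0.0026228) * 1000 = 51.213 mm

51.213 mm


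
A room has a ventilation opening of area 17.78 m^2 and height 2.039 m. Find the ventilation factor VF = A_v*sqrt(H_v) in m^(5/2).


sqrt(H_v) = 1.4279
VF = 17.78 * 1.4279 = 25.389 m^(5/2)

25.389 m^(5/2)


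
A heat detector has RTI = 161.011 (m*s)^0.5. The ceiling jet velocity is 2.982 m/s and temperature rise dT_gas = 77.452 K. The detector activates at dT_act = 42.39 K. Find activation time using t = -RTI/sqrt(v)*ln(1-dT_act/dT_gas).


dT_act/dT_gas = 0.54731
ln(1 - 0.54731) = -0.79254
t = -161.011 / sqrt(2.982) * -0.79254 = 73.896 s

73.896 s


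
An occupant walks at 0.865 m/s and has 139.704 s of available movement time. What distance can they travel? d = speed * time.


d = 0.865 * 139.704 = 120.84 m

120.84 m


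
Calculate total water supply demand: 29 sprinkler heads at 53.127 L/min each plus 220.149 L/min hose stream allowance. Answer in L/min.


Sprinkler demand = 29 * 53.127 = 1540.683 L/min
Total = 1540.683 + 220.149 = 1760.832 L/min

1760.832 L/min


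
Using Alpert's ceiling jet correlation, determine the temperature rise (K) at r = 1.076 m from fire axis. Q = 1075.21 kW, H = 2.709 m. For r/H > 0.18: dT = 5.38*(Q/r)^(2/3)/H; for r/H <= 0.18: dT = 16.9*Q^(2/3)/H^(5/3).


r/H = 1.076 / 2.709 = 0.39719
r/H > 0.18, so dT = 5.38*(Q/r)^(2/3)/H
Q/r = 999.27
(Q/r)^(2/3) = 99.951
dT = 5.38 * 99.951 / 2.709 = 198.50 K

198.50 K


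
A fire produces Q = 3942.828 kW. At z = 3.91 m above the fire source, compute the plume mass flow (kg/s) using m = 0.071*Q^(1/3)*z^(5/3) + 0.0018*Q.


Q^(1/3) = 15.798
z^(5/3) = 9.7042
First term = 0.071 * 15.798 * 9.7042 = 10.885
Second term = 0.0018 * 3942.828 = 7.0971
m = 17.982 kg/s

17.982 kg/s


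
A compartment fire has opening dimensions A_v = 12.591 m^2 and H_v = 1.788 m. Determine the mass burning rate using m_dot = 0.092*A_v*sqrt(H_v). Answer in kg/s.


sqrt(H_v) = 1.3372
m_dot = 0.092 * 12.591 * 1.3372 = 1.5489 kg/s

1.5489 kg/s


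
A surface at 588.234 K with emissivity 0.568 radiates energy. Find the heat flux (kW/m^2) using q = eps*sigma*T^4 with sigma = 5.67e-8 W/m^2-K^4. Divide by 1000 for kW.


T^4 = 1.1973e+11
q = 0.568 * 5.67e-8 * 1.1973e+11 / 1000 = 3.8560 kW/m^2

3.8560 kW/m^2


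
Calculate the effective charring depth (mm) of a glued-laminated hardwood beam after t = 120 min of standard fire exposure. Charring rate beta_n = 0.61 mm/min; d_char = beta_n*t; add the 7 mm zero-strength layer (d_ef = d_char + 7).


d_char = 0.61 * 120 = 73.2 mm
d_ef = 73.2 + 1.0*7 = 80.2 mm

80.2 mm


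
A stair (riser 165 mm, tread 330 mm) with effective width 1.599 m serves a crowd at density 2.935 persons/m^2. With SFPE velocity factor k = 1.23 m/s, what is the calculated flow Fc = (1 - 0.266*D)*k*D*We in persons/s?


1 - 0.266*D = 1 - 0.266*2.935 = 0.21929
Fs = 0.21929 * 1.23 * 2.935 = 0.79165 persons/(s*m)
Fc = 0.79165 * 1.599 = 1.2658 persons/s

1.2658 persons/s


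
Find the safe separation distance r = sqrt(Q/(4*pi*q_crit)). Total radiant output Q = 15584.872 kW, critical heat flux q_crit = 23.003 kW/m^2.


4*pi*q_crit = 289.06
Q/(4*pi*q_crit) = 53.915
r = sqrt(53.915) = 7.3427 m

7.3427 m


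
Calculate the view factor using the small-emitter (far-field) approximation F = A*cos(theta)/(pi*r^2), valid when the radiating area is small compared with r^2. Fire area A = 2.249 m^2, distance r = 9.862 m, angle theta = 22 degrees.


cos(22 deg) = 0.92718
pi*r^2 = 305.55
F = 2.249 * 0.92718 / 305.55 = 0.0068246

0.0068246


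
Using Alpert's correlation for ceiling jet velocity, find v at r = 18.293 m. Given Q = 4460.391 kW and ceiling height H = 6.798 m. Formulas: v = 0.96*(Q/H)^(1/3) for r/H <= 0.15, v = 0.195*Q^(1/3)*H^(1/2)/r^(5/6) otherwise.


r/H = 18.293 / 6.798 = 2.6909
r/H > 0.15, so v = 0.195*Q^(1/3)*H^(1/2)/r^(5/6)
Q^(1/3) = 16.461
H^(1/2) = 2.6073
r^(5/6) = 11.269
v = 0.195 * 16.461 * 2.6073 / 11.269 = 0.74264 m/s

0.74264 m/s


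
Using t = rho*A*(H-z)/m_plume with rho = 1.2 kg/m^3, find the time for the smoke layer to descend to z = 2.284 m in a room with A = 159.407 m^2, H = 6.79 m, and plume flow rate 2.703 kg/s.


H - z = 4.506 m
t = 1.2 * 159.407 * 4.506 / 2.703 = 318.88 s

318.88 s


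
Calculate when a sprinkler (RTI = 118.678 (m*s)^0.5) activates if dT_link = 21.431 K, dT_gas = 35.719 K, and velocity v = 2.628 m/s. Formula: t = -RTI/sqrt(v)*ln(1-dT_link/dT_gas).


dT_link/dT_gas = 0.59999
ln(1 - 0.59999) = -0.91626
t = -118.678 / sqrt(2.628) * -0.91626 = 67.078 s

67.078 s


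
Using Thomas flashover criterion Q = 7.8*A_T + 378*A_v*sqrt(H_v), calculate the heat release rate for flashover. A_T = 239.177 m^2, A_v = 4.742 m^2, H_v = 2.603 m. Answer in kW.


7.8*A_T = 1865.6
sqrt(H_v) = 1.6134
378*A_v*sqrt(H_v) = 2891.9
Q = 1865.6 + 2891.9 = 4757.5 kW

4757.5 kW


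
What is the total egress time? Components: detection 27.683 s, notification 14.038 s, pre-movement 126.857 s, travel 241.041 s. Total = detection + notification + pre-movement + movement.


Total = 27.683 + 14.038 + 126.857 + 241.041 = 409.619 s

409.619 s


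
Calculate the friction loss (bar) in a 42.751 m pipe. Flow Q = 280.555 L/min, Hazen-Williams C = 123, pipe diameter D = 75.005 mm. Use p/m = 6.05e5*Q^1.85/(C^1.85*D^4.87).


Q^1.85 = 33794
C^1.85 = 7350.6
D^4.87 = 1.3542e+09
p/m = 0.0020539 bar/m
p_total = 0.0020539 * 42.751 = 0.087805 bar

0.087805 bar


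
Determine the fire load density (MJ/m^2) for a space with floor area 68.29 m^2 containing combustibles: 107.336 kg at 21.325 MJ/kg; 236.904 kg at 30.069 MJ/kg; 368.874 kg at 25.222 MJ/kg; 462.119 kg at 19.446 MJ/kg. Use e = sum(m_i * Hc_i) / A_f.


Total energy = 107.336*21.325 + 236.904*30.069 + 368.874*25.222 + 462.119*19.446
= 2288.940 + 7123.466 + 9303.740 + 8986.366
= 27702.51 MJ
e = 27702.51 / 68.29 = 405.66 MJ/m^2

405.66 MJ/m^2


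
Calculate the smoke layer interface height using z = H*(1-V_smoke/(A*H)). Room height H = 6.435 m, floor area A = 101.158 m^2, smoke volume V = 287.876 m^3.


V/(A*H) = 0.44224
1 - 0.44224 = 0.55776
z = 6.435 * 0.55776 = 3.5892 m

3.5892 m


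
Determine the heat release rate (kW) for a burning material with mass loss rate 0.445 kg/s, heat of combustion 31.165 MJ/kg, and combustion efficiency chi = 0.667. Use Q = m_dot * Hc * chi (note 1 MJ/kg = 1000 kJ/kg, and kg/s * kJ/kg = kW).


Hc = 31.165 MJ/kg = 31.165 * 1000 kJ/kg = 31165 kJ/kg
Q = 0.445 kg/s * 31165 kJ/kg * 0.667 = 9250.2 kW

9250.2 kW


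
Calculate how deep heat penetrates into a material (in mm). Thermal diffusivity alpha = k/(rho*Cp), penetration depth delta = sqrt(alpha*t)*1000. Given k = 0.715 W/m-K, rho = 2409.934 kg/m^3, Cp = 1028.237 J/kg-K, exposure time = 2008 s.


alpha = 0.715 / (2409.934 * 1028.237) = 2.8854e-07 m^2/s
alpha * t = 0.00057939
delta = sqrt(0.00057939) * 1000 = 24.071 mm

24.071 mm


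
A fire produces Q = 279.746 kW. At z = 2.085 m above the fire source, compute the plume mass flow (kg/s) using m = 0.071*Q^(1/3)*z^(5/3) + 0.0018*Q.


Q^(1/3) = 6.5402
z^(5/3) = 3.4029
First term = 0.071 * 6.5402 * 3.4029 = 1.5801
Second term = 0.0018 * 279.746 = 0.50354
m = 2.0837 kg/s

2.0837 kg/s


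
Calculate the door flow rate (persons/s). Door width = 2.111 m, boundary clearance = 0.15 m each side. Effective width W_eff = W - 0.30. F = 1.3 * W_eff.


W_eff = 2.111 - 0.30 = 1.811 m
F = 1.3 * 1.811 = 2.3543 persons/s

2.3543 persons/s


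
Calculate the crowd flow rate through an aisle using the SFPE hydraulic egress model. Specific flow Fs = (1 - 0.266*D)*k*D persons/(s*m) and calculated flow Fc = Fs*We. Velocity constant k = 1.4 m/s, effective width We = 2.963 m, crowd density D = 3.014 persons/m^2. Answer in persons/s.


1 - 0.266*D = 1 - 0.266*3.014 = 0.19828
Fs = 0.19828 * 1.4 * 3.014 = 0.83665 persons/(s*m)
Fc = 0.83665 * 2.963 = 2.4790 persons/s

2.4790 persons/s


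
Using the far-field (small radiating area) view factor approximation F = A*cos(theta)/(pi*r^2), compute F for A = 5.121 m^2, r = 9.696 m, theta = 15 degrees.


cos(15 deg) = 0.96593
pi*r^2 = 295.35
F = 5.121 * 0.96593 / 295.35 = 0.016748

0.016748


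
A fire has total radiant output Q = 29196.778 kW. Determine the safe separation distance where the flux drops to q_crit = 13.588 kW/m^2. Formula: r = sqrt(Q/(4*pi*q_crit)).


4*pi*q_crit = 170.75
Q/(4*pi*q_crit) = 170.99
r = sqrt(170.99) = 13.076 m

13.076 m


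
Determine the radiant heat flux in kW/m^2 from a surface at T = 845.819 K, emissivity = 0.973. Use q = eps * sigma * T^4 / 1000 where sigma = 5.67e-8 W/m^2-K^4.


T^4 = 5.1181e+11
q = 0.973 * 5.67e-8 * 5.1181e+11 / 1000 = 28.236 kW/m^2

28.236 kW/m^2


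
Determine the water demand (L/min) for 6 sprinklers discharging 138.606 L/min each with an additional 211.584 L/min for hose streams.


Sprinkler demand = 6 * 138.606 = 831.636 L/min
Total = 831.636 + 211.584 = 1043.22 L/min

1043.22 L/min


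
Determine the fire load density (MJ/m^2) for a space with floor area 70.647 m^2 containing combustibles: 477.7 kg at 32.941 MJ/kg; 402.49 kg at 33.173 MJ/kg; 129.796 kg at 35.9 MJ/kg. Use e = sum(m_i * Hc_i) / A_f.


Total energy = 477.7*32.941 + 402.49*33.173 + 129.796*35.9
= 15735.92 + 13351.80 + 4659.676
= 33747.39 MJ
e = 33747.39 / 70.647 = 477.69 MJ/m^2

477.69 MJ/m^2


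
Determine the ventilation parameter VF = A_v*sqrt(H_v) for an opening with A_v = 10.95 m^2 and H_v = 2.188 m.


sqrt(H_v) = 1.4792
VF = 10.95 * 1.4792 = 16.197 m^(5/2)

16.197 m^(5/2)


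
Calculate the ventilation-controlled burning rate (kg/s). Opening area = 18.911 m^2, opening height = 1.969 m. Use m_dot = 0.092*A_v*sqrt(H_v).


sqrt(H_v) = 1.4032
m_dot = 0.092 * 18.911 * 1.4032 = 2.4413 kg/s

2.4413 kg/s


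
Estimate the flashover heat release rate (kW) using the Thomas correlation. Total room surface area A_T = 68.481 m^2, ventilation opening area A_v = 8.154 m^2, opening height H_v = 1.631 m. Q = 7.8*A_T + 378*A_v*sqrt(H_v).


7.8*A_T = 534.15
sqrt(H_v) = 1.2771
378*A_v*sqrt(H_v) = 3936.3
Q = 534.15 + 3936.3 = 4470.5 kW

4470.5 kW


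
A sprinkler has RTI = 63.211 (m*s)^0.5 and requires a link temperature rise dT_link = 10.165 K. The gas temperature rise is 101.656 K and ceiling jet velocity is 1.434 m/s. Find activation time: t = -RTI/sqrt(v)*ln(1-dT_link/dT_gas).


dT_link/dT_gas = 0.099994
ln(1 - 0.099994) = -0.10535
t = -63.211 / sqrt(1.434) * -0.10535 = 5.5612 s

5.5612 s


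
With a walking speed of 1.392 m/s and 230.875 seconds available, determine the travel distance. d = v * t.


d = 1.392 * 230.875 = 321.378 m

321.378 m


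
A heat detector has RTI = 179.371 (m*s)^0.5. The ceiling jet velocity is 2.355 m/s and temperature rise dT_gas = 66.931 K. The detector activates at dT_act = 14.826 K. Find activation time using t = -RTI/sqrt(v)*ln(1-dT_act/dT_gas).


dT_act/dT_gas = 0.22151
ln(1 - 0.22151) = -0.25040
t = -179.371 / sqrt(2.355) * -0.25040 = 29.268 s

29.268 s


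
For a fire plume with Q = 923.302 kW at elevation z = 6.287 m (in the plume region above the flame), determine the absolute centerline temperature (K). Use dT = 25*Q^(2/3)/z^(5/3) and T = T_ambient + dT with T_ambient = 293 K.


Q^(2/3) = 94.819
z^(5/3) = 21.416
dT = 25 * 94.819 / 21.416 = 110.69 K
T = 293 + 110.69 = 403.69 K

403.69 K


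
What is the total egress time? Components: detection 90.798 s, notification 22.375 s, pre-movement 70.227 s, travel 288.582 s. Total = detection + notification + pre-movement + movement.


Total = 90.798 + 22.375 + 70.227 + 288.582 = 471.982 s

471.982 s


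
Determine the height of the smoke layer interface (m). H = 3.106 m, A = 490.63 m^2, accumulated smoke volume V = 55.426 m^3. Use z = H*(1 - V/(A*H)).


V/(A*H) = 0.036371
1 - 0.036371 = 0.96363
z = 3.106 * 0.96363 = 2.9930 m

2.9930 m


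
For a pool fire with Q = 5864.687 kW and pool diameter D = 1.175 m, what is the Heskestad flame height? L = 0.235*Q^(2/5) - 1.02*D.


Q^(2/5) = 32.159
0.235 * Q^(2/5) = 7.5573
1.02 * D = 1.1985
L = 6.3588 m

6.3588 m


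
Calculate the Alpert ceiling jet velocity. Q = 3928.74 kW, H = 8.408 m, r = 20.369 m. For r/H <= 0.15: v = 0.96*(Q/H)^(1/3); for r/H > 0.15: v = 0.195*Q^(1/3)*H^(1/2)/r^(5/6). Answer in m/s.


r/H = 20.369 / 8.408 = 2.4226
r/H > 0.15, so v = 0.195*Q^(1/3)*H^(1/2)/r^(5/6)
Q^(1/3) = 15.779
H^(1/2) = 2.8997
r^(5/6) = 12.326
v = 0.195 * 15.779 * 2.8997 / 12.326 = 0.72386 m/s

0.72386 m/s


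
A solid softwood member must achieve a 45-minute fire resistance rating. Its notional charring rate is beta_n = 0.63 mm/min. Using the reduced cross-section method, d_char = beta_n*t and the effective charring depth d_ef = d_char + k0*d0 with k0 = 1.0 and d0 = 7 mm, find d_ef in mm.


d_char = 0.63 * 45 = 28.35 mm
d_ef = 28.35 + 1.0*7 = 35.35 mm

35.35 mm


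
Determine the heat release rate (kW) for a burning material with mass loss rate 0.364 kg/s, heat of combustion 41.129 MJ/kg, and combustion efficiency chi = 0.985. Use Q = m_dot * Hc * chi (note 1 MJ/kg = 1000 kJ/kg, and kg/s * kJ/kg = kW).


Hc = 41.129 MJ/kg = 41.129 * 1000 kJ/kg = 41129 kJ/kg
Q = 0.364 kg/s * 41129 kJ/kg * 0.985 = 14746 kW

14746 kW


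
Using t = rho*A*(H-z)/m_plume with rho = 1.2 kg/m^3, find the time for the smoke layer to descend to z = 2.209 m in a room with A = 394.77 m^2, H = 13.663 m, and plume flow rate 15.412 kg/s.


H - z = 11.454 m
t = 1.2 * 394.77 * 11.454 / 15.412 = 352.07 s

352.07 s


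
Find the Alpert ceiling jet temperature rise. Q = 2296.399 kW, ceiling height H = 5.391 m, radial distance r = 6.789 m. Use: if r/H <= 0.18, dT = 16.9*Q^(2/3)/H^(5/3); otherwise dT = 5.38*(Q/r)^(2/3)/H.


r/H = 6.789 / 5.391 = 1.2593
r/H > 0.18, so dT = 5.38*(Q/r)^(2/3)/H
Q/r = 338.25
(Q/r)^(2/3) = 48.547
dT = 5.38 * 48.547 / 5.391 = 48.448 K

48.448 K


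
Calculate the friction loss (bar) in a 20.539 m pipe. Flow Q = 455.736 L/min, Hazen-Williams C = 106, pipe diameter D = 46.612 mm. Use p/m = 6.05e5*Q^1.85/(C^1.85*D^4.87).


Q^1.85 = 82912
C^1.85 = 5582.3
D^4.87 = 1.3353e+08
p/m = 0.067294 bar/m
p_total = 0.067294 * 20.539 = 1.3821 bar

1.3821 bar


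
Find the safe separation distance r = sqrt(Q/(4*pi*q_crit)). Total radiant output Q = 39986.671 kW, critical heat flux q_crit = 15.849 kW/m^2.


4*pi*q_crit = 199.16
Q/(4*pi*q_crit) = 200.77
r = sqrt(200.77) = 14.169 m

14.169 m


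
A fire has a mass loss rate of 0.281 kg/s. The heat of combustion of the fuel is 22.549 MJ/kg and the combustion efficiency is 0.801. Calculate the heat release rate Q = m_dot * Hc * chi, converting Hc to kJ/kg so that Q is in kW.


Hc = 22.549 MJ/kg = 22.549 * 1000 kJ/kg = 22549 kJ/kg
Q = 0.281 kg/s * 22549 kJ/kg * 0.801 = 5075.4 kW

5075.4 kW


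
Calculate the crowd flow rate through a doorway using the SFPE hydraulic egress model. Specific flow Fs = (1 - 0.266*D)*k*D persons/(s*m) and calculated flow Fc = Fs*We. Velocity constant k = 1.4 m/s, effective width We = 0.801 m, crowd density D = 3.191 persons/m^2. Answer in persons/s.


1 - 0.266*D = 1 - 0.266*3.191 = 0.15119
Fs = 0.15119 * 1.4 * 3.191 = 0.67544 persons/(s*m)
Fc = 0.67544 * 0.801 = 0.54103 persons/s

0.54103 persons/s


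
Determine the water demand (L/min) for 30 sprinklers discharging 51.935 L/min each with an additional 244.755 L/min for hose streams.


Sprinkler demand = 30 * 51.935 = 1558.05 L/min
Total = 1558.05 + 244.755 = 1802.805 L/min

1802.805 L/min


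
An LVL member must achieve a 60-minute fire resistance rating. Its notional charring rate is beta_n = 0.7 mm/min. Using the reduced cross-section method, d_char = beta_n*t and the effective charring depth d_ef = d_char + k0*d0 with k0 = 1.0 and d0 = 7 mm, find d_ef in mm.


d_char = 0.7 * 60 = 42 mm
d_ef = 42 + 1.0*7 = 49 mm

49 mm


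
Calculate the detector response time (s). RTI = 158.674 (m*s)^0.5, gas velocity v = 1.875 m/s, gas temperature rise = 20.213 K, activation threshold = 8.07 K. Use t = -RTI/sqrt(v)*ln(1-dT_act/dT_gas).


dT_act/dT_gas = 0.39925
ln(1 - 0.39925) = -0.50957
t = -158.674 / sqrt(1.875) * -0.50957 = 59.049 s

59.049 s


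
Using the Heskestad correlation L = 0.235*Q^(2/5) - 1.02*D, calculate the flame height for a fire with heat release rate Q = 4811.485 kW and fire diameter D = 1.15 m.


Q^(2/5) = 29.711
0.235 * Q^(2/5) = 6.9820
1.02 * D = 1.173
L = 5.8090 m

5.8090 m


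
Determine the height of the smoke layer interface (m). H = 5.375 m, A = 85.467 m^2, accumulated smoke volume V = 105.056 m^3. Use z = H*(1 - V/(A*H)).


V/(A*H) = 0.22869
1 - 0.22869 = 0.77131
z = 5.375 * 0.77131 = 4.1458 m

4.1458 m


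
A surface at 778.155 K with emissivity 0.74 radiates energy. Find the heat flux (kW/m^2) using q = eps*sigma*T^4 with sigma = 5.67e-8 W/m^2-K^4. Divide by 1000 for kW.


T^4 = 3.6666e+11
q = 0.74 * 5.67e-8 * 3.6666e+11 / 1000 = 15.384 kW/m^2

15.384 kW/m^2


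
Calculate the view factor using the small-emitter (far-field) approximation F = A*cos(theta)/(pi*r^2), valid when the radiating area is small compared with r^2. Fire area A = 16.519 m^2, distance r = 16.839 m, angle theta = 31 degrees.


cos(31 deg) = 0.85717
pi*r^2 = 890.80
F = 16.519 * 0.85717 / 890.80 = 0.015895

0.015895


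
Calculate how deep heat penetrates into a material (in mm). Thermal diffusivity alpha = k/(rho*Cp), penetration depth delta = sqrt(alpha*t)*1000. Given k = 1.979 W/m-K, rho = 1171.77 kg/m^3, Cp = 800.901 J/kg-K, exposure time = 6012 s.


alpha = 1.979 / (1171.77 * 800.901) = 2.1087e-06 m^2/s
alpha * t = 0.012678
delta = sqrt(0.012678) * 1000 = 112.60 mm

112.60 mm


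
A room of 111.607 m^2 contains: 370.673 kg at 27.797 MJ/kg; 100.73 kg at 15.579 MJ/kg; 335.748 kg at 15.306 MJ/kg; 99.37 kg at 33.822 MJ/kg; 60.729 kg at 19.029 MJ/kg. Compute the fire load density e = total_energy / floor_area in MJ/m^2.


Total energy = 370.673*27.797 + 100.73*15.579 + 335.748*15.306 + 99.37*33.822 + 60.729*19.029
= 10303.60 + 1569.273 + 5138.959 + 3360.892 + 1155.612
= 21528.33 MJ
e = 21528.33 / 111.607 = 192.89 MJ/m^2

192.89 MJ/m^2


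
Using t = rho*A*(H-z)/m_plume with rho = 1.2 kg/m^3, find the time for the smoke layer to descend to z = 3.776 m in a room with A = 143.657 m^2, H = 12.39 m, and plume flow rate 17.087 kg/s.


H - z = 8.614 m
t = 1.2 * 143.657 * 8.614 / 17.087 = 86.905 s

86.905 s


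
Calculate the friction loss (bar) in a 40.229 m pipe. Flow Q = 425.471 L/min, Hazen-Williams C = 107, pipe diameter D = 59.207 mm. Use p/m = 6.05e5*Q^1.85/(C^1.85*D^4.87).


Q^1.85 = 73015
C^1.85 = 5680.2
D^4.87 = 4.2801e+08
p/m = 0.018170 bar/m
p_total = 0.018170 * 40.229 = 0.73095 bar

0.73095 bar


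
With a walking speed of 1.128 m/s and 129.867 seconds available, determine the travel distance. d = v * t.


d = 1.128 * 129.867 = 146.49 m

146.49 m


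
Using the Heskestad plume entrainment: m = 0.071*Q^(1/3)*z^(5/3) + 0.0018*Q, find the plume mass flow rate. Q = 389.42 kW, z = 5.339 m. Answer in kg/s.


Q^(1/3) = 7.3025
z^(5/3) = 16.309
First term = 0.071 * 7.3025 * 16.309 = 8.4560
Second term = 0.0018 * 389.42 = 0.70096
m = 9.1569 kg/s

9.1569 kg/s


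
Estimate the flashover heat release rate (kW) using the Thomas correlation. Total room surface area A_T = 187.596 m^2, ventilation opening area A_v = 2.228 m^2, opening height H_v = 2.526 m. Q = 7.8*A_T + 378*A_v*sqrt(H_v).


7.8*A_T = 1463.2
sqrt(H_v) = 1.5893
378*A_v*sqrt(H_v) = 1338.5
Q = 1463.2 + 1338.5 = 2801.8 kW

2801.8 kW


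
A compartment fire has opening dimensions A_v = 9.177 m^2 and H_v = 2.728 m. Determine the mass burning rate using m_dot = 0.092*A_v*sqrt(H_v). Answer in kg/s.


sqrt(H_v) = 1.6517
m_dot = 0.092 * 9.177 * 1.6517 = 1.3945 kg/s

1.3945 kg/s


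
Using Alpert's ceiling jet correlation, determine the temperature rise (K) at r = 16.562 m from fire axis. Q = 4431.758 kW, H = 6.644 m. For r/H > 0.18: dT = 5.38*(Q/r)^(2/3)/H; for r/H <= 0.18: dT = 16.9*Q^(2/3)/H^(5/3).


r/H = 16.562 / 6.644 = 2.4928
r/H > 0.18, so dT = 5.38*(Q/r)^(2/3)/H
Q/r = 267.59
(Q/r)^(2/3) = 41.525
dT = 5.38 * 41.525 / 6.644 = 33.625 K

33.625 K


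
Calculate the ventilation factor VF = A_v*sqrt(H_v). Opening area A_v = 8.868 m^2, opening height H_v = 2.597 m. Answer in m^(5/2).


sqrt(H_v) = 1.6115
VF = 8.868 * 1.6115 = 14.291 m^(5/2)

14.291 m^(5/2)


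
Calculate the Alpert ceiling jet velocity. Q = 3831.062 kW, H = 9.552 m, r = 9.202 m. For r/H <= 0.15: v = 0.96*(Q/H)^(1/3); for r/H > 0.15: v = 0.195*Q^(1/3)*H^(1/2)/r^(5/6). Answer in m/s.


r/H = 9.202 / 9.552 = 0.96336
r/H > 0.15, so v = 0.195*Q^(1/3)*H^(1/2)/r^(5/6)
Q^(1/3) = 15.647
H^(1/2) = 3.0906
r^(5/6) = 6.3568
v = 0.195 * 15.647 * 3.0906 / 6.3568 = 1.4835 m/s

1.4835 m/s


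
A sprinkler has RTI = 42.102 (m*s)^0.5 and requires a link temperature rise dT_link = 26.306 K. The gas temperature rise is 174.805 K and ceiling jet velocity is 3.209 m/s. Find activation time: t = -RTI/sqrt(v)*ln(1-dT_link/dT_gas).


dT_link/dT_gas = 0.15049
ln(1 - 0.15049) = -0.16309
t = -42.102 / sqrt(3.209) * -0.16309 = 3.8331 s

3.8331 s


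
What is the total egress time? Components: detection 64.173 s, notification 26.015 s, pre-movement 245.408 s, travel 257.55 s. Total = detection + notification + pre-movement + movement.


Total = 64.173 + 26.015 + 245.408 + 257.55 = 593.146 s

593.146 s


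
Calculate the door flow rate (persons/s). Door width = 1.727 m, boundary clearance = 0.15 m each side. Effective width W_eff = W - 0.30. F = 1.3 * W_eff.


W_eff = 1.727 - 0.30 = 1.427 m
F = 1.3 * 1.427 = 1.8551 persons/s

1.8551 persons/s


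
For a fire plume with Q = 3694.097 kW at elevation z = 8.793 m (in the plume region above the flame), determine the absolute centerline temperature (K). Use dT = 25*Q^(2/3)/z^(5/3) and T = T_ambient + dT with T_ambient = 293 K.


Q^(2/3) = 238.97
z^(5/3) = 37.459
dT = 25 * 238.97 / 37.459 = 159.48 K
T = 293 + 159.48 = 452.48 K

452.48 K


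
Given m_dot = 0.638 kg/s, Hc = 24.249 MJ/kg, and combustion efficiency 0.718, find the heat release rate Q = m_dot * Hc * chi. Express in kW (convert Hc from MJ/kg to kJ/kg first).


Hc = 24.249 MJ/kg = 24.249 * 1000 kJ/kg = 24249 kJ/kg
Q = 0.638 kg/s * 24249 kJ/kg * 0.718 = 11108 kW

11108 kW


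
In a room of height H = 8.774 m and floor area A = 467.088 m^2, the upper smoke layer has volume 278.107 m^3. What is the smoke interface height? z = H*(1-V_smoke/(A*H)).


V/(A*H) = 0.067860
1 - 0.067860 = 0.93214
z = 8.774 * 0.93214 = 8.1786 m

8.1786 m


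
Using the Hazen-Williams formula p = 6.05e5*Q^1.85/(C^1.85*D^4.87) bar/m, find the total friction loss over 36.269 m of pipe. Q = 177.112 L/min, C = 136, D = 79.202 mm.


Q^1.85 = 14430
C^1.85 = 8852.1
D^4.87 = 1.7654e+09
p/m = 0.00055863 bar/m
p_total = 0.00055863 * 36.269 = 0.020261 bar

0.020261 bar


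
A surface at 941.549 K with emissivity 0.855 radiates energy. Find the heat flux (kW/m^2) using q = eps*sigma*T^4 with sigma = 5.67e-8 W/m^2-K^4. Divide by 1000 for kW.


T^4 = 7.8591e+11
q = 0.855 * 5.67e-8 * 7.8591e+11 / 1000 = 38.100 kW/m^2

38.100 kW/m^2


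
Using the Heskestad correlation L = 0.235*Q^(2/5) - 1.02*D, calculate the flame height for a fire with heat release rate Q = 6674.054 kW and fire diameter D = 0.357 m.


Q^(2/5) = 33.865
0.235 * Q^(2/5) = 7.9584
1.02 * D = 0.36414
L = 7.5942 m

7.5942 m


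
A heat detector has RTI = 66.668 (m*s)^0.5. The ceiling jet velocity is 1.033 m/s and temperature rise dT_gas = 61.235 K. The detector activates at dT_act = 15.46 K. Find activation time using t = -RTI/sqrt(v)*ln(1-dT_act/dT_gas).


dT_act/dT_gas = 0.25247
ln(1 - 0.25247) = -0.29098
t = -66.668 / sqrt(1.033) * -0.29098 = 19.087 s

19.087 s


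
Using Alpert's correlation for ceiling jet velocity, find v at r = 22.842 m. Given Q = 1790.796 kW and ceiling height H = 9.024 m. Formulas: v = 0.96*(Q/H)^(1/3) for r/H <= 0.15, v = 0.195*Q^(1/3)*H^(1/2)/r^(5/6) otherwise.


r/H = 22.842 / 9.024 = 2.5312
r/H > 0.15, so v = 0.195*Q^(1/3)*H^(1/2)/r^(5/6)
Q^(1/3) = 12.144
H^(1/2) = 3.0040
r^(5/6) = 13.561
v = 0.195 * 12.144 * 3.0040 / 13.561 = 0.52457 m/s

0.52457 m/s


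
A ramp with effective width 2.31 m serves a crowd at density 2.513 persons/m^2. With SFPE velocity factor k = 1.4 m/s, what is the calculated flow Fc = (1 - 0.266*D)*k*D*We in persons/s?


1 - 0.266*D = 1 - 0.266*2.513 = 0.33154
Fs = 0.33154 * 1.4 * 2.513 = 1.1664 persons/(s*m)
Fc = 1.1664 * 2.31 = 2.6945 persons/s

2.6945 persons/s


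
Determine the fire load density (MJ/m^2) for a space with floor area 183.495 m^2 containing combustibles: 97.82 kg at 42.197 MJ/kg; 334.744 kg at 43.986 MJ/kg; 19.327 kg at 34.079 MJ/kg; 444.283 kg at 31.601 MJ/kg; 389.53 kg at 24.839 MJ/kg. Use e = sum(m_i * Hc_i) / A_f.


Total energy = 97.82*42.197 + 334.744*43.986 + 19.327*34.079 + 444.283*31.601 + 389.53*24.839
= 4127.711 + 14724.05 + 658.6448 + 14039.79 + 9675.536
= 43225.73 MJ
e = 43225.73 / 183.495 = 235.57 MJ/m^2

235.57 MJ/m^2


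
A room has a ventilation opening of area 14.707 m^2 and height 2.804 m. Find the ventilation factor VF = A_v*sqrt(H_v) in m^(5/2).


sqrt(H_v) = 1.6745
VF = 14.707 * 1.6745 = 24.627 m^(5/2)

24.627 m^(5/2)


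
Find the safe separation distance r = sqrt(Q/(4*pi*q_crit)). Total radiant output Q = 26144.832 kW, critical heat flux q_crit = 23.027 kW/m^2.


4*pi*q_crit = 289.37
Q/(4*pi*q_crit) = 90.352
r = sqrt(90.352) = 9.5054 m

9.5054 m


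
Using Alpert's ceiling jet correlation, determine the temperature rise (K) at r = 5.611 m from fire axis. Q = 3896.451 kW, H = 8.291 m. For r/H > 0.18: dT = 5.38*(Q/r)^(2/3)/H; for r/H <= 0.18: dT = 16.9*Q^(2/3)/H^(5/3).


r/H = 5.611 / 8.291 = 0.67676
r/H > 0.18, so dT = 5.38*(Q/r)^(2/3)/H
Q/r = 694.43
(Q/r)^(2/3) = 78.419
dT = 5.38 * 78.419 / 8.291 = 50.886 K

50.886 K


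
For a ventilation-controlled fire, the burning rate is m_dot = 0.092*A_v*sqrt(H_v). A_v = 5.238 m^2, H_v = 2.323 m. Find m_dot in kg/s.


sqrt(H_v) = 1.5241
m_dot = 0.092 * 5.238 * 1.5241 = 0.73448 kg/s

0.73448 kg/s


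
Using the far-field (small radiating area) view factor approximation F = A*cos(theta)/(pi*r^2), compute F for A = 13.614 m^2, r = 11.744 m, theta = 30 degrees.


cos(30 deg) = 0.86603
pi*r^2 = 433.29
F = 13.614 * 0.86603 / 433.29 = 0.027210

0.027210


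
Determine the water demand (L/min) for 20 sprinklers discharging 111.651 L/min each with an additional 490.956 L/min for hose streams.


Sprinkler demand = 20 * 111.651 = 2233.02 L/min
Total = 2233.02 + 490.956 = 2723.976 L/min

2723.976 L/min


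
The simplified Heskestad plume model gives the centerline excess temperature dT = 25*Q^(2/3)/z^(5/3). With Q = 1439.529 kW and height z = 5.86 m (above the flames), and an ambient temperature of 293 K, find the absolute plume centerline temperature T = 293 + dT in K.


Q^(2/3) = 127.49
z^(5/3) = 19.047
dT = 25 * 127.49 / 19.047 = 167.34 K
T = 293 + 167.34 = 460.34 K

460.34 K


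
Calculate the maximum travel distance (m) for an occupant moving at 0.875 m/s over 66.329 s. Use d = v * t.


d = 0.875 * 66.329 = 58.038 m

58.038 m


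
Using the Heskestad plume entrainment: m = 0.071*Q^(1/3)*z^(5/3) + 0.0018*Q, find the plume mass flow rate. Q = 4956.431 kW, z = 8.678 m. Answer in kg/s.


Q^(1/3) = 17.050
z^(5/3) = 36.647
First term = 0.071 * 17.050 * 36.647 = 44.362
Second term = 0.0018 * 4956.431 = 8.9216
m = 53.284 kg/s

53.284 kg/s


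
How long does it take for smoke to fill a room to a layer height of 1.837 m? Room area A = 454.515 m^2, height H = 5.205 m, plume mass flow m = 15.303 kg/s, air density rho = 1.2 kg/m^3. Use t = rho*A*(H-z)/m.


H - z = 3.368 m
t = 1.2 * 454.515 * 3.368 / 15.303 = 120.04 s

120.04 s


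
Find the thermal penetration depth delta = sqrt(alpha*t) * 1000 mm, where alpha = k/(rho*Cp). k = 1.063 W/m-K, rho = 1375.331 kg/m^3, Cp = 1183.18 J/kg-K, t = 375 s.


alpha = 1.063 / (1375.331 * 1183.18) = 6.5324e-07 m^2/s
alpha * t = 0.00024497
delta = sqrt(0.00024497) * 1000 = 15.651 mm

15.651 mm


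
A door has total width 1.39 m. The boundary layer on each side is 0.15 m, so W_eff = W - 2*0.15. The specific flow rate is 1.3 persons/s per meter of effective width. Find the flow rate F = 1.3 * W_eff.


W_eff = 1.39 - 0.30 = 1.09 m
F = 1.3 * 1.09 = 1.417 persons/s

1.417 persons/s


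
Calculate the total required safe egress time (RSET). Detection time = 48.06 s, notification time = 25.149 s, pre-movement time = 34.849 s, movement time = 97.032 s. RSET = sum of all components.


Total = 48.06 + 25.149 + 34.849 + 97.032 = 205.09 s

205.09 s


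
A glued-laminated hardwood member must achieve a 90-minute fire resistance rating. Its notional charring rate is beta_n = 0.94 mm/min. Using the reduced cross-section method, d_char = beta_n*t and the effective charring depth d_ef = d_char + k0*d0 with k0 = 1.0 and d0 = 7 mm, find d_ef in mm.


d_char = 0.94 * 90 = 84.6 mm
d_ef = 84.6 + 1.0*7 = 91.6 mm

91.6 mm


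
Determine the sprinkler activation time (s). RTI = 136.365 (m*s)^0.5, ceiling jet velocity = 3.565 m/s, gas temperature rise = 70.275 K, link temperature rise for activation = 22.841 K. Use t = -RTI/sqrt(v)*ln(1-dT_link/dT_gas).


dT_link/dT_gas = 0.32502
ln(1 - 0.32502) = -0.39308
t = -136.365 / sqrt(3.565) * -0.39308 = 28.389 s

28.389 s


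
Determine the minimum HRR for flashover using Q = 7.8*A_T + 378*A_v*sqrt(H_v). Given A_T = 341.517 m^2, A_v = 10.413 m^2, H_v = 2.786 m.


7.8*A_T = 2663.8
sqrt(H_v) = 1.6691
378*A_v*sqrt(H_v) = 6569.9
Q = 2663.8 + 6569.9 = 9233.7 kW

9233.7 kW


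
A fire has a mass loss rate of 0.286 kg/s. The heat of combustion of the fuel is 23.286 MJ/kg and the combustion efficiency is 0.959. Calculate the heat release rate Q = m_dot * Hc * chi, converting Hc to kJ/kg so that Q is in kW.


Hc = 23.286 MJ/kg = 23.286 * 1000 kJ/kg = 23286 kJ/kg
Q = 0.286 kg/s * 23286 kJ/kg * 0.959 = 6386.7 kW

6386.7 kW


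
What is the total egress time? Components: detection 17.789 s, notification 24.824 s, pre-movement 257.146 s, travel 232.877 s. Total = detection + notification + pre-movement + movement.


Total = 17.789 + 24.824 + 257.146 + 232.877 = 532.636 s

532.636 s


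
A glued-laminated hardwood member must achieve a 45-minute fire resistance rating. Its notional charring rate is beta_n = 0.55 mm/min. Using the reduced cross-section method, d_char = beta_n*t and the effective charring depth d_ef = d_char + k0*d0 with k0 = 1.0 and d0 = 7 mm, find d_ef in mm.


d_char = 0.55 * 45 = 24.75 mm
d_ef = 24.75 + 1.0*7 = 31.75 mm

31.75 mm


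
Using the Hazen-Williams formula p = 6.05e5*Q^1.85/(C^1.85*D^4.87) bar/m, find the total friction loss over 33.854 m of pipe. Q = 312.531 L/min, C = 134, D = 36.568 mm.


Q^1.85 = 41262
C^1.85 = 8612.8
D^4.87 = 4.0955e+07
p/m = 0.070772 bar/m
p_total = 0.070772 * 33.854 = 2.3959 bar

2.3959 bar


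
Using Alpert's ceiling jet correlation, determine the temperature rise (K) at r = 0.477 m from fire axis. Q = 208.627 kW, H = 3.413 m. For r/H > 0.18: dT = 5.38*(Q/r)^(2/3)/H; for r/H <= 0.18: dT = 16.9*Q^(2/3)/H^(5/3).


r/H = 0.477 / 3.413 = 0.13976
r/H <= 0.18, so dT = 16.9*Q^(2/3)/H^(5/3)
Q^(2/3) = 35.176
H^(5/3) = 7.7368
dT = 16.9 * 35.176 / 7.7368 = 76.838 K

76.838 K


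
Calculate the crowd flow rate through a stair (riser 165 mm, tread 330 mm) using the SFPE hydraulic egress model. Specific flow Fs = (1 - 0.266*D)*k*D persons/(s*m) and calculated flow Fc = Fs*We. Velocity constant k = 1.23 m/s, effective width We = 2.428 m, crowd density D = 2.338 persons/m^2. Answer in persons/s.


1 - 0.266*D = 1 - 0.266*2.338 = 0.37809
Fs = 0.37809 * 1.23 * 2.338 = 1.0873 persons/(s*m)
Fc = 1.0873 * 2.428 = 2.6400 persons/s

2.6400 persons/s


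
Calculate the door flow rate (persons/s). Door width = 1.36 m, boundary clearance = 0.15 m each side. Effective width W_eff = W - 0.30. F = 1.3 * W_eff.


W_eff = 1.36 - 0.30 = 1.06 m
F = 1.3 * 1.06 = 1.378 persons/s

1.378 persons/s


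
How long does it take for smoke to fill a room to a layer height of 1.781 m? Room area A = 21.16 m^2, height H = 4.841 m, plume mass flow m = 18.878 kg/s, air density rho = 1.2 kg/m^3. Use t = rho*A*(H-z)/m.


H - z = 3.06 m
t = 1.2 * 21.16 * 3.06 / 18.878 = 4.1159 s

4.1159 s


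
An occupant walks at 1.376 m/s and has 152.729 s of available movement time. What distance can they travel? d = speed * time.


d = 1.376 * 152.729 = 210.16 m

210.16 m


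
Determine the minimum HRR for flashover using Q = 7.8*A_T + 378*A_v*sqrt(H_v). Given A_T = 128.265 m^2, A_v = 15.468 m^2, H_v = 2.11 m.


7.8*A_T = 1000.467
sqrt(H_v) = 1.4526
378*A_v*sqrt(H_v) = 8493.1
Q = 1000.467 + 8493.1 = 9493.6 kW

9493.6 kW


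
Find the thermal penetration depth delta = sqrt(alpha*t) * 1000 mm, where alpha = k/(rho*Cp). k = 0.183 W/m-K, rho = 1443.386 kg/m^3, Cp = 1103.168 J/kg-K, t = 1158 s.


alpha = 0.183 / (1443.386 * 1103.168) = 1.1493e-07 m^2/s
alpha * t = 0.00013309
delta = sqrt(0.00013309) * 1000 = 11.536 mm

11.536 mm


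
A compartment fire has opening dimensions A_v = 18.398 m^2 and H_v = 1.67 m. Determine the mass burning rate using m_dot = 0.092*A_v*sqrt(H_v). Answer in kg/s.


sqrt(H_v) = 1.2923
m_dot = 0.092 * 18.398 * 1.2923 = 2.1873 kg/s

2.1873 kg/s


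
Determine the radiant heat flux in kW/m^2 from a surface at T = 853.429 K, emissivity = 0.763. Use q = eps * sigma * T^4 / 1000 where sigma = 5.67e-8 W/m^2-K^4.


T^4 = 5.3048e+11
q = 0.763 * 5.67e-8 * 5.3048e+11 / 1000 = 22.950 kW/m^2

22.950 kW/m^2


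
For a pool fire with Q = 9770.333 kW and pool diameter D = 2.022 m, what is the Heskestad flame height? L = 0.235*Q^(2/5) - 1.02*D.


Q^(2/5) = 39.442
0.235 * Q^(2/5) = 9.2690
1.02 * D = 2.0624
L = 7.2065 m

7.2065 m


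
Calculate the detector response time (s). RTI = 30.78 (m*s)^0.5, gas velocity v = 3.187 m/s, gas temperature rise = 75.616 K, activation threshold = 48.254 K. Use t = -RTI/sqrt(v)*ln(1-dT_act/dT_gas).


dT_act/dT_gas = 0.63815
ln(1 - 0.63815) = -1.0165
t = -30.78 / sqrt(3.187) * -1.0165 = 17.526 s

17.526 s


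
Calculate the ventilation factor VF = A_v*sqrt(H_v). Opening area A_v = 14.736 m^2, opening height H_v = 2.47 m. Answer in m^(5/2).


sqrt(H_v) = 1.5716
VF = 14.736 * 1.5716 = 23.159 m^(5/2)

23.159 m^(5/2)


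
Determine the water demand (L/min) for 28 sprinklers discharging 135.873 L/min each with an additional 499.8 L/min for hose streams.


Sprinkler demand = 28 * 135.873 = 3804.444 L/min
Total = 3804.444 + 499.8 = 4304.244 L/min

4304.244 L/min


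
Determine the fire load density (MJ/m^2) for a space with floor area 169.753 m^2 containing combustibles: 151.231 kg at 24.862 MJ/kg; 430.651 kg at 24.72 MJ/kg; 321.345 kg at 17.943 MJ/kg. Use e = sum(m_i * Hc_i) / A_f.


Total energy = 151.231*24.862 + 430.651*24.72 + 321.345*17.943
= 3759.905 + 10645.69 + 5765.893
= 20171.49 MJ
e = 20171.49 / 169.753 = 118.83 MJ/m^2

118.83 MJ/m^2


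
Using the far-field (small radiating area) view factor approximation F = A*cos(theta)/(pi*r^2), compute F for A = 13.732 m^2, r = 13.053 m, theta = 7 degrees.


cos(7 deg) = 0.99255
pi*r^2 = 535.27
F = 13.732 * 0.99255 / 535.27 = 0.025463

0.025463


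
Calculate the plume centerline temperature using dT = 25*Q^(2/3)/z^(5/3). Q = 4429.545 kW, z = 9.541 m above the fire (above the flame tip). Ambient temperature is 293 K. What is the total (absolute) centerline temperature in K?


Q^(2/3) = 269.72
z^(5/3) = 42.920
dT = 25 * 269.72 / 42.920 = 157.10 K
T = 293 + 157.10 = 450.10 K

450.10 K


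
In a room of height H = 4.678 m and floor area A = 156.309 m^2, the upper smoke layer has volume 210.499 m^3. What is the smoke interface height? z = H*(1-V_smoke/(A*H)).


V/(A*H) = 0.28788
1 - 0.28788 = 0.71212
z = 4.678 * 0.71212 = 3.3313 m

3.3313 m


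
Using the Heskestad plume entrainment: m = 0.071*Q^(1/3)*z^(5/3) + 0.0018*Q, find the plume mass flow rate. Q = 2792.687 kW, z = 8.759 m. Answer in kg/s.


Q^(1/3) = 14.082
z^(5/3) = 37.218
First term = 0.071 * 14.082 * 37.218 = 37.213
Second term = 0.0018 * 2792.687 = 5.0268
m = 42.239 kg/s

42.239 kg/s
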